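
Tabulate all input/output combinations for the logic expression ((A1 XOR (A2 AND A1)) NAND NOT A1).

A1 | A2 | Output
----------------
0 | 0 | 1
0 | 1 | 1
1 | 0 | 1
1 | 1 | 1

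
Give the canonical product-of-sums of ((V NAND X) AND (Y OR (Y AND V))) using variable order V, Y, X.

ΠM(0, 1, 4, 5, 7) = (V OR Y OR X) AND (V OR Y OR NOT X) AND (NOT V OR Y OR X) AND (NOT V OR Y OR NOT X) AND (NOT V OR NOT Y OR NOT X)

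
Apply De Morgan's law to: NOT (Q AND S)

NOT Q OR NOT S
De Morgan's: NOT(AND of terms) = OR of negations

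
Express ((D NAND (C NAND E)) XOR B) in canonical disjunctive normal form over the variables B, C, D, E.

(NOT B AND NOT C AND NOT D AND NOT E) OR (NOT B AND NOT C AND NOT D AND E) OR (NOT B AND C AND NOT D AND NOT E) OR (NOT B AND C AND NOT D AND E) OR (NOT B AND C AND D AND E) OR (B AND NOT C AND D AND NOT E) OR (B AND NOT C AND D AND E) OR (B AND C AND D AND NOT E)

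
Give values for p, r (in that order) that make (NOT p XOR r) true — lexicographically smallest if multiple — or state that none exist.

p=0, r=0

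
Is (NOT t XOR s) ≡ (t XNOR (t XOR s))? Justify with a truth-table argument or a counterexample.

No. Counterexample: with s=0, t=1, Expression 1 = 0 but Expression 2 = 1.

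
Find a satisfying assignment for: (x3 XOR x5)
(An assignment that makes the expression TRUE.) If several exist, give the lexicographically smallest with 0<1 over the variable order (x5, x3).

x5=0, x3=1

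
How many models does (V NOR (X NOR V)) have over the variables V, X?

Satisfying assignments: (0,1)
Count: 1 out of 4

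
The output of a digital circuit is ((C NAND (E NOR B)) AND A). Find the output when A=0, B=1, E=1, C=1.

Substituting: ((1 NAND (1 NOR 1)) AND 0)
= 0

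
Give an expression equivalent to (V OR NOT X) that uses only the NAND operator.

((V NAND V) NAND ((X NAND X) NAND (X NAND X)))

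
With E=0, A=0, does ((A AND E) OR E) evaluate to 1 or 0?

Substituting: ((0 AND 0) OR 0)
= 0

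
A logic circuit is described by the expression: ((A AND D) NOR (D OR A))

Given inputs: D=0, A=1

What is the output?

Substituting: ((1 AND 0) NOR (0 OR 1))
= 0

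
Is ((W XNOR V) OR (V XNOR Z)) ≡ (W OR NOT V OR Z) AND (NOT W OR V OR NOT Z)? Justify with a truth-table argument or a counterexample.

Yes, they are equivalent — the two output columns agree on all 8 assignments:
W | V | Z | Expression 1 | Expression 2
---------------------------------------
0 | 0 | 0 | 1 | 1
0 | 0 | 1 | 1 | 1
0 | 1 | 0 | 0 | 0
0 | 1 | 1 | 1 | 1
1 | 0 | 0 | 1 | 1
1 | 0 | 1 | 0 | 0
1 | 1 | 0 | 1 | 1
1 | 1 | 1 | 1 | 1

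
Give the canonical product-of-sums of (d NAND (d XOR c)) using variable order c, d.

ΠM(1) = (c OR NOT d)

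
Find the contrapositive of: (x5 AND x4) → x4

Contrapositive: NOT x4 → NOT (x5 AND x4)
Note: A statement and its contrapositive are logically equivalent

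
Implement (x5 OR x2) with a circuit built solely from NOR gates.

((x5 NOR x2) NOR (x5 NOR x2))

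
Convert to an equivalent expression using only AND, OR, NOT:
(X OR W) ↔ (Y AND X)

((X OR W) AND (Y AND X)) OR (NOT (X OR W) AND NOT (Y AND X))
(Biconditional = both true or both false)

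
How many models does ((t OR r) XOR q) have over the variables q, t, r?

Satisfying assignments: (0,0,1), (0,1,0), (0,1,1), (1,0,0)
Count: 4 out of 8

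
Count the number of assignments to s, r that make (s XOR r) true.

Satisfying assignments: (0,1), (1,0)
Count: 2 out of 4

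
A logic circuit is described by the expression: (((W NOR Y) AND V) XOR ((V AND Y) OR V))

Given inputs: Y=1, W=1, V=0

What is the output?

Substituting: (((1 NOR 1) AND 0) XOR ((0 AND 1) OR 0))
= 0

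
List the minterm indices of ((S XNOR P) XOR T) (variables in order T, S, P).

Σm(0, 3, 5, 6) = (NOT T AND NOT S AND NOT P) OR (NOT T AND S AND P) OR (T AND NOT S AND P) OR (T AND S AND NOT P)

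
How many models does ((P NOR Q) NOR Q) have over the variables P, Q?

Satisfying assignments: (1,0)
Count: 1 out of 4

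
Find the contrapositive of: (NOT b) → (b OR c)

Contrapositive: NOT (b OR c) → b
Note: A statement and its contrapositive are logically equivalent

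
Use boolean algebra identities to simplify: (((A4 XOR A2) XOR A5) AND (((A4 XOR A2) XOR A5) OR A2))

By absorption (E AND (E OR v) = E):
= ((A4 XOR A2) XOR A5)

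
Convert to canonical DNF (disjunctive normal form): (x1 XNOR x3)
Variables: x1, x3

(NOT x1 AND NOT x3) OR (x1 AND x3)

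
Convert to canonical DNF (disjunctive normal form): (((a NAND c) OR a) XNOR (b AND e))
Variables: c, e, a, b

(NOT c AND e AND NOT a AND b) OR (NOT c AND e AND a AND b) OR (c AND e AND NOT a AND b) OR (c AND e AND a AND b)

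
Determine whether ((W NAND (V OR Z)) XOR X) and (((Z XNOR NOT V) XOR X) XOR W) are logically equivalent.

No. Counterexample: with Z=0, X=0, W=0, V=0, Expression 1 = 1 but Expression 2 = 0.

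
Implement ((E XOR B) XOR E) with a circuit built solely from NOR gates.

((((((((E NOR B) NOR (E NOR B)) NOR ((E NOR B) NOR (E NOR B))) NOR ((((E NOR E) NOR (B NOR B)) NOR ((E NOR E) NOR (B NOR B))) NOR (((E NOR E) NOR (B NOR B)) NOR ((E NOR E) NOR (B NOR B))))) NOR E) NOR (((((E NOR B) NOR (E NOR B)) NOR ((E NOR B) NOR (E NOR B))) NOR ((((E NOR E) NOR (B NOR B)) NOR ((E NOR E) NOR (B NOR B))) NOR (((E NOR E) NOR (B NOR B)) NOR ((E NOR E) NOR (B NOR B))))) NOR E)) NOR ((((((E NOR B) NOR (E NOR B)) NOR ((E NOR B) NOR (E NOR B))) NOR ((((E NOR E) NOR (B NOR B)) NOR ((E NOR E) NOR (B NOR B))) NOR (((E NOR E) NOR (B NOR B)) NOR ((E NOR E) NOR (B NOR B))))) NOR E) NOR (((((E NOR B) NOR (E NOR B)) NOR ((E NOR B) NOR (E NOR B))) NOR ((((E NOR E) NOR (B NOR B)) NOR ((E NOR E) NOR (B NOR B))) NOR (((E NOR E) NOR (B NOR B)) NOR ((E NOR E) NOR (B NOR B))))) NOR E))) NOR ((((((((E NOR B) NOR (E NOR B)) NOR ((E NOR B) NOR (E NOR B))) NOR ((((E NOR E) NOR (B NOR B)) NOR ((E NOR E) NOR (B NOR B))) NOR (((E NOR E) NOR (B NOR B)) NOR ((E NOR E) NOR (B NOR B))))) NOR ((((E NOR B) NOR (E NOR B)) NOR ((E NOR B) NOR (E NOR B))) NOR ((((E NOR E) NOR (B NOR B)) NOR ((E NOR E) NOR (B NOR B))) NOR (((E NOR E) NOR (B NOR B)) NOR ((E NOR E) NOR (B NOR B)))))) NOR (E NOR E)) NOR ((((((E NOR B) NOR (E NOR B)) NOR ((E NOR B) NOR (E NOR B))) NOR ((((E NOR E) NOR (B NOR B)) NOR ((E NOR E) NOR (B NOR B))) NOR (((E NOR E) NOR (B NOR B)) NOR ((E NOR E) NOR (B NOR B))))) NOR ((((E NOR B) NOR (E NOR B)) NOR ((E NOR B) NOR (E NOR B))) NOR ((((E NOR E) NOR (B NOR B)) NOR ((E NOR E) NOR (B NOR B))) NOR (((E NOR E) NOR (B NOR B)) NOR ((E NOR E) NOR (B NOR B)))))) NOR (E NOR E))) NOR (((((((E NOR B) NOR (E NOR B)) NOR ((E NOR B) NOR (E NOR B))) NOR ((((E NOR E) NOR (B NOR B)) NOR ((E NOR E) NOR (B NOR B))) NOR (((E NOR E) NOR (B NOR B)) NOR ((E NOR E) NOR (B NOR B))))) NOR ((((E NOR B) NOR (E NOR B)) NOR ((E NOR B) NOR (E NOR B))) NOR ((((E NOR E) NOR (B NOR B)) NOR ((E NOR E) NOR (B NOR B))) NOR (((E NOR E) NOR (B NOR B)) NOR ((E NOR E) NOR (B NOR B)))))) NOR (E NOR E)) NOR ((((((E NOR B) NOR (E NOR B)) NOR ((E NOR B) NOR (E NOR B))) NOR ((((E NOR E) NOR (B NOR B)) NOR ((E NOR E) NOR (B NOR B))) NOR (((E NOR E) NOR (B NOR B)) NOR ((E NOR E) NOR (B NOR B))))) NOR ((((E NOR B) NOR (E NOR B)) NOR ((E NOR B) NOR (E NOR B))) NOR ((((E NOR E) NOR (B NOR B)) NOR ((E NOR E) NOR (B NOR B))) NOR (((E NOR E) NOR (B NOR B)) NOR ((E NOR E) NOR (B NOR B)))))) NOR (E NOR E)))))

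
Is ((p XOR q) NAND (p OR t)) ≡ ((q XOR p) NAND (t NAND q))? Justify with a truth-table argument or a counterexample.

No. Counterexample: with q=1, p=0, t=0, Expression 1 = 1 but Expression 2 = 0.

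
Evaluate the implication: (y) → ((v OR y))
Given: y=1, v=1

Antecedent (y) = 1; consequent ((v OR y)) = 1.
1 → 1 = 1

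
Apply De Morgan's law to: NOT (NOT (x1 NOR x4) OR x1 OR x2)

(x1 NOR x4) AND NOT x1 AND NOT x2
De Morgan's: NOT(OR of terms) = AND of negations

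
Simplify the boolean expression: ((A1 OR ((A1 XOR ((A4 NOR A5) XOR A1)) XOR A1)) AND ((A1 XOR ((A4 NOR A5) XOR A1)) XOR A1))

By absorption (E AND (E OR v) = E) then XOR self-cancellation ((E XOR v) XOR v = E):
= ((A4 NOR A5) XOR A1)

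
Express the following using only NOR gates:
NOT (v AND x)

(((v NOR v) NOR (x NOR x)) NOR ((v NOR v) NOR (x NOR x)))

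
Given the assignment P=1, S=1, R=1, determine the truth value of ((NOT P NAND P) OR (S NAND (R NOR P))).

Substituting: ((NOT 1 NAND 1) OR (1 NAND (1 NOR 1)))
= 1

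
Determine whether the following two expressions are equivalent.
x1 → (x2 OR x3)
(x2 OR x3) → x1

No, Converse is not equivalent to original (counterexample: x1=0, x2=0, x3=1)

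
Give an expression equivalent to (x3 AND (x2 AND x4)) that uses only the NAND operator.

((x3 NAND ((x2 NAND x4) NAND (x2 NAND x4))) NAND (x3 NAND ((x2 NAND x4) NAND (x2 NAND x4))))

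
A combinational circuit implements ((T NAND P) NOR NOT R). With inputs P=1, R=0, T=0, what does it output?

Substituting: ((0 NAND 1) NOR NOT 0)
= 0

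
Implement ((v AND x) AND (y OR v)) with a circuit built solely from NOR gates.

((((v NOR v) NOR (x NOR x)) NOR ((v NOR v) NOR (x NOR x))) NOR (((y NOR v) NOR (y NOR v)) NOR ((y NOR v) NOR (y NOR v))))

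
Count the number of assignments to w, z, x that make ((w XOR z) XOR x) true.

Satisfying assignments: (0,0,1), (0,1,0), (1,0,0), (1,1,1)
Count: 4 out of 8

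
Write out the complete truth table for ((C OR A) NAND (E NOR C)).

E | A | C | Output
------------------
0 | 0 | 0 | 1
0 | 0 | 1 | 1
0 | 1 | 0 | 0
0 | 1 | 1 | 1
1 | 0 | 0 | 1
1 | 0 | 1 | 1
1 | 1 | 0 | 1
1 | 1 | 1 | 1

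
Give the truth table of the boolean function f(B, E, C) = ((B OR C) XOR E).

B | E | C | Output
------------------
0 | 0 | 0 | 0
0 | 0 | 1 | 1
0 | 1 | 0 | 1
0 | 1 | 1 | 0
1 | 0 | 0 | 1
1 | 0 | 1 | 1
1 | 1 | 0 | 0
1 | 1 | 1 | 0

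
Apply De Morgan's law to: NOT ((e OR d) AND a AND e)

NOT (e OR d) OR NOT a OR NOT e
De Morgan's: NOT(AND of terms) = OR of negations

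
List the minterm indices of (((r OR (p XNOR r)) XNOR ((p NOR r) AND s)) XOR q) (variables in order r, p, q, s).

Σm(1, 2, 4, 5, 10, 11, 14, 15) = (NOT r AND NOT p AND NOT q AND s) OR (NOT r AND NOT p AND q AND NOT s) OR (NOT r AND p AND NOT q AND NOT s) OR (NOT r AND p AND NOT q AND s) OR (r AND NOT p AND q AND NOT s) OR (r AND NOT p AND q AND s) OR (r AND p AND q AND NOT s) OR (r AND p AND q AND s)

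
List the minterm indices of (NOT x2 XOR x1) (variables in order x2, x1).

Σm(0, 3) = (NOT x2 AND NOT x1) OR (x2 AND x1)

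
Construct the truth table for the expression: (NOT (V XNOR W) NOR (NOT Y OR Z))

Y | V | W | Z | Output
----------------------
0 | 0 | 0 | 0 | 0
0 | 0 | 0 | 1 | 0
0 | 0 | 1 | 0 | 0
0 | 0 | 1 | 1 | 0
0 | 1 | 0 | 0 | 0
0 | 1 | 0 | 1 | 0
0 | 1 | 1 | 0 | 0
0 | 1 | 1 | 1 | 0
1 | 0 | 0 | 0 | 1
1 | 0 | 0 | 1 | 0
1 | 0 | 1 | 0 | 0
1 | 0 | 1 | 1 | 0
1 | 1 | 0 | 0 | 0
1 | 1 | 0 | 1 | 0
1 | 1 | 1 | 0 | 1
1 | 1 | 1 | 1 | 0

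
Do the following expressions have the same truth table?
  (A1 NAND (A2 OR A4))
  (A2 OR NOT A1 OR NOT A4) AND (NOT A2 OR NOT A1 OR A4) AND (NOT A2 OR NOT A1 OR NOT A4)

Yes, they are equivalent — the two output columns agree on all 8 assignments:
A2 | A1 | A4 | Expression 1 | Expression 2
------------------------------------------
0 | 0 | 0 | 1 | 1
0 | 0 | 1 | 1 | 1
0 | 1 | 0 | 1 | 1
0 | 1 | 1 | 0 | 0
1 | 0 | 0 | 1 | 1
1 | 0 | 1 | 1 | 1
1 | 1 | 0 | 0 | 0
1 | 1 | 1 | 0 | 0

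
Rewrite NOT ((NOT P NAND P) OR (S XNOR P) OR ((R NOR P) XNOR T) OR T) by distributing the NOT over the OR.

NOT (NOT P NAND P) AND NOT (S XNOR P) AND NOT ((R NOR P) XNOR T) AND NOT T
De Morgan's: NOT(OR of terms) = AND of negations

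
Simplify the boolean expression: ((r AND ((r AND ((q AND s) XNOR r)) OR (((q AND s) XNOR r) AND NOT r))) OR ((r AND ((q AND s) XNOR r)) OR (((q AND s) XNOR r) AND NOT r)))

By absorption (E OR (E AND v) = E) then distribution ((E AND v) OR (E AND NOT v) = E):
= ((q AND s) XNOR r)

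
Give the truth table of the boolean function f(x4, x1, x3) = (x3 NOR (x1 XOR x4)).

x4 | x1 | x3 | Output
---------------------
0 | 0 | 0 | 1
0 | 0 | 1 | 0
0 | 1 | 0 | 0
0 | 1 | 1 | 0
1 | 0 | 0 | 0
1 | 0 | 1 | 0
1 | 1 | 0 | 1
1 | 1 | 1 | 0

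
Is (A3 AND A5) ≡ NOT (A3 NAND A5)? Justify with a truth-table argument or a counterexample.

Yes, they are equivalent — the two output columns agree on all 4 assignments:
A3 | A5 | Expression 1 | Expression 2
-------------------------------------
0 | 0 | 0 | 0
0 | 1 | 0 | 0
1 | 0 | 0 | 0
1 | 1 | 1 | 1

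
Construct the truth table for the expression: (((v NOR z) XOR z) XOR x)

z | v | x | Output
------------------
0 | 0 | 0 | 1
0 | 0 | 1 | 0
0 | 1 | 0 | 0
0 | 1 | 1 | 1
1 | 0 | 0 | 1
1 | 0 | 1 | 0
1 | 1 | 0 | 1
1 | 1 | 1 | 0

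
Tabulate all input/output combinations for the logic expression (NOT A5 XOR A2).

A5 | A2 | Output
----------------
0 | 0 | 1
0 | 1 | 0
1 | 0 | 0
1 | 1 | 1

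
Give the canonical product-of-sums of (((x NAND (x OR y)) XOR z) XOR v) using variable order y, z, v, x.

ΠM(1, 2, 4, 7, 9, 10, 12, 15) = (y OR z OR v OR NOT x) AND (y OR z OR NOT v OR x) AND (y OR NOT z OR v OR x) AND (y OR NOT z OR NOT v OR NOT x) AND (NOT y OR z OR v OR NOT x) AND (NOT y OR z OR NOT v OR x) AND (NOT y OR NOT z OR v OR x) AND (NOT y OR NOT z OR NOT v OR NOT x)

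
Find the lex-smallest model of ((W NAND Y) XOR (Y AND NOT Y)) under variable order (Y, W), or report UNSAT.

Y=0, W=0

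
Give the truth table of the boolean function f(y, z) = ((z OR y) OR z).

y | z | Output
--------------
0 | 0 | 0
0 | 1 | 1
1 | 0 | 1
1 | 1 | 1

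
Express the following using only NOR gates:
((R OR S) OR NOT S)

((((R NOR S) NOR (R NOR S)) NOR (S NOR S)) NOR (((R NOR S) NOR (R NOR S)) NOR (S NOR S)))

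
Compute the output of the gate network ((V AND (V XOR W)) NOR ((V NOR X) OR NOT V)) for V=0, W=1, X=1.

Substituting: ((0 AND (0 XOR 1)) NOR ((0 NOR 1) OR NOT 0))
= 0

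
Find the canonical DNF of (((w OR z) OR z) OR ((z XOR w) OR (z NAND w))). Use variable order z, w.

(NOT z AND NOT w) OR (NOT z AND w) OR (z AND NOT w) OR (z AND w)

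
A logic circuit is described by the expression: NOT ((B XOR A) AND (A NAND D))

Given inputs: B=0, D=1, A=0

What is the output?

Substituting: NOT ((0 XOR 0) AND (0 NAND 1))
= 1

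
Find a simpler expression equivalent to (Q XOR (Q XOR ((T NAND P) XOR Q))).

By XOR self-cancellation ((E XOR v) XOR v = E):
= ((T NAND P) XOR Q)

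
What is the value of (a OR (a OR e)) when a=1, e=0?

Substituting: (1 OR (1 OR 0))
= 1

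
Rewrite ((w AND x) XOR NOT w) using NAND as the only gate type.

((((w NAND x) NAND (w NAND x)) NAND (((w NAND x) NAND (w NAND x)) NAND (w NAND w))) NAND ((w NAND w) NAND (((w NAND x) NAND (w NAND x)) NAND (w NAND w))))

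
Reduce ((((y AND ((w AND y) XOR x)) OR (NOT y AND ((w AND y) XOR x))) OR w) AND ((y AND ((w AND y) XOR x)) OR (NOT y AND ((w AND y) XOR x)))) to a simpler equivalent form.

By absorption (E AND (E OR v) = E) then distribution ((E AND v) OR (E AND NOT v) = E):
= ((w AND y) XOR x)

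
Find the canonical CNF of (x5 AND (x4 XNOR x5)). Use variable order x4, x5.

(x4 OR x5) AND (x4 OR NOT x5) AND (NOT x4 OR x5)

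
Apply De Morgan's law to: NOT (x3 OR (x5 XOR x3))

NOT x3 AND NOT (x5 XOR x3)
De Morgan's: NOT(OR of terms) = AND of negations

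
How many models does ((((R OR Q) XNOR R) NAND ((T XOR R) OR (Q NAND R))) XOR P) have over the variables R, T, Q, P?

Satisfying assignments: (0,0,0,1), (0,0,1,0), (0,1,0,1), (0,1,1,0), (1,0,0,1), (1,0,1,1), (1,1,0,1), (1,1,1,0)
Count: 8 out of 16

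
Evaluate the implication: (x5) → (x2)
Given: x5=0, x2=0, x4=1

Antecedent (x5) = 0; consequent (x2) = 0.
0 → 0 = 1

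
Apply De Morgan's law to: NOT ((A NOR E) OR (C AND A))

NOT (A NOR E) AND NOT (C AND A)
De Morgan's: NOT(OR of terms) = AND of negations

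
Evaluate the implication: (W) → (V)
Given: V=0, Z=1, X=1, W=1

Antecedent (W) = 1; consequent (V) = 0.
1 → 0 = 0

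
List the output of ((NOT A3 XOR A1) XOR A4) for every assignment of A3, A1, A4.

A3 | A1 | A4 | Output
---------------------
0 | 0 | 0 | 1
0 | 0 | 1 | 0
0 | 1 | 0 | 0
0 | 1 | 1 | 1
1 | 0 | 0 | 0
1 | 0 | 1 | 1
1 | 1 | 0 | 1
1 | 1 | 1 | 0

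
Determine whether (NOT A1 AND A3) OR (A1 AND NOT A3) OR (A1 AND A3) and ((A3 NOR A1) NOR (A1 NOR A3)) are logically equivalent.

Yes, they are equivalent — the two output columns agree on all 4 assignments:
A1 | A3 | Expression 1 | Expression 2
-------------------------------------
0 | 0 | 0 | 0
0 | 1 | 1 | 1
1 | 0 | 1 | 1
1 | 1 | 1 | 1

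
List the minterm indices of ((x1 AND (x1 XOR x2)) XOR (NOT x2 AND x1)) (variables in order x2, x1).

Σm() = FALSE (no minterms)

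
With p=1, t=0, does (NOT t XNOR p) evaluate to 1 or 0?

Substituting: (NOT 0 XNOR 1)
= 1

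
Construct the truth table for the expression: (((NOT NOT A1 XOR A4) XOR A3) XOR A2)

A4 | A3 | A1 | A2 | Output
--------------------------
0 | 0 | 0 | 0 | 0
0 | 0 | 0 | 1 | 1
0 | 0 | 1 | 0 | 1
0 | 0 | 1 | 1 | 0
0 | 1 | 0 | 0 | 1
0 | 1 | 0 | 1 | 0
0 | 1 | 1 | 0 | 0
0 | 1 | 1 | 1 | 1
1 | 0 | 0 | 0 | 1
1 | 0 | 0 | 1 | 0
1 | 0 | 1 | 0 | 0
1 | 0 | 1 | 1 | 1
1 | 1 | 0 | 0 | 0
1 | 1 | 0 | 1 | 1
1 | 1 | 1 | 0 | 1
1 | 1 | 1 | 1 | 0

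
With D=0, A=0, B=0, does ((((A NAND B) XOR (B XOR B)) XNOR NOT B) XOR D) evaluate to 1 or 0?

Substituting: ((((0 NAND 0) XOR (0 XOR 0)) XNOR NOT 0) XOR 0)
= 1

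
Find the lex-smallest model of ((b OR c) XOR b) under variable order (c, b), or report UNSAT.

c=1, b=0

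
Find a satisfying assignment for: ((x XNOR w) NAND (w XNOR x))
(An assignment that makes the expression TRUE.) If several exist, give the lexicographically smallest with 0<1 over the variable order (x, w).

x=0, w=1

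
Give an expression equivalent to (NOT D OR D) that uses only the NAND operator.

(((D NAND D) NAND (D NAND D)) NAND (D NAND D))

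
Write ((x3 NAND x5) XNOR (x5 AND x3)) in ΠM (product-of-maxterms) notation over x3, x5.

ΠM(0, 1, 2, 3) = (x3 OR x5) AND (x3 OR NOT x5) AND (NOT x3 OR x5) AND (NOT x3 OR NOT x5)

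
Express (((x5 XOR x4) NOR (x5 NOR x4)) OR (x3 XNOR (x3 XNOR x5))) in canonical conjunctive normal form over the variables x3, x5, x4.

(x3 OR x5 OR x4) AND (x3 OR x5 OR NOT x4) AND (NOT x3 OR x5 OR x4) AND (NOT x3 OR x5 OR NOT x4)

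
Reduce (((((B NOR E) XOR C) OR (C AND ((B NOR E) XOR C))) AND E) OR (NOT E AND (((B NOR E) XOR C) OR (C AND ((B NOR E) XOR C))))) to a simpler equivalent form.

By distribution ((E AND v) OR (E AND NOT v) = E) then absorption (E OR (E AND v) = E):
= ((B NOR E) XOR C)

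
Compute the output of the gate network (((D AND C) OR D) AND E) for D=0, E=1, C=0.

Substituting: (((0 AND 0) OR 0) AND 1)
= 0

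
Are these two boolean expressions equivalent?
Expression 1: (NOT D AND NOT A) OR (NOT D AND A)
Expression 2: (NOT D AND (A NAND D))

Yes, they are equivalent — the two output columns agree on all 4 assignments:
D | A | Expression 1 | Expression 2
-----------------------------------
0 | 0 | 1 | 1
0 | 1 | 1 | 1
1 | 0 | 0 | 0
1 | 1 | 0 | 0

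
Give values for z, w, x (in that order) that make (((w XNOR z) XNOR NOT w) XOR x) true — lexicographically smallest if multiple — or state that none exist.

z=0, w=0, x=0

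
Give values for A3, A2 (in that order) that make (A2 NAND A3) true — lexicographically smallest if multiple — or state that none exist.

A3=0, A2=0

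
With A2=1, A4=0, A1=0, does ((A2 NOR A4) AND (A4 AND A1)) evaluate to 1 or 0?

Substituting: ((1 NOR 0) AND (0 AND 0))
= 0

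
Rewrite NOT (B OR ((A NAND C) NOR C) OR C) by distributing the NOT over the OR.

NOT B AND NOT ((A NAND C) NOR C) AND NOT C
De Morgan's: NOT(OR of terms) = AND of negations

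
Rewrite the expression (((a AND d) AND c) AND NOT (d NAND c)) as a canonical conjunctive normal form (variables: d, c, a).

(d OR c OR a) AND (d OR c OR NOT a) AND (d OR NOT c OR a) AND (d OR NOT c OR NOT a) AND (NOT d OR c OR a) AND (NOT d OR c OR NOT a) AND (NOT d OR NOT c OR a)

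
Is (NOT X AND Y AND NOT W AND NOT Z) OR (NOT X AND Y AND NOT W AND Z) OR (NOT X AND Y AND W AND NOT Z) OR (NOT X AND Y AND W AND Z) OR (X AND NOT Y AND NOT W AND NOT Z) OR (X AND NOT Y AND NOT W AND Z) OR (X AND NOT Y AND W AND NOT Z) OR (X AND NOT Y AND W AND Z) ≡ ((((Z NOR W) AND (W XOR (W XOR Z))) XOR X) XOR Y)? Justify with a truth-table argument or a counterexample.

Yes, they are equivalent — the two output columns agree on all 16 assignments:
X | Y | W | Z | Expression 1 | Expression 2
-------------------------------------------
0 | 0 | 0 | 0 | 0 | 0
0 | 0 | 0 | 1 | 0 | 0
0 | 0 | 1 | 0 | 0 | 0
0 | 0 | 1 | 1 | 0 | 0
0 | 1 | 0 | 0 | 1 | 1
0 | 1 | 0 | 1 | 1 | 1
0 | 1 | 1 | 0 | 1 | 1
0 | 1 | 1 | 1 | 1 | 1
1 | 0 | 0 | 0 | 1 | 1
1 | 0 | 0 | 1 | 1 | 1
1 | 0 | 1 | 0 | 1 | 1
1 | 0 | 1 | 1 | 1 | 1
1 | 1 | 0 | 0 | 0 | 0
1 | 1 | 0 | 1 | 0 | 0
1 | 1 | 1 | 0 | 0 | 0
1 | 1 | 1 | 1 | 0 | 0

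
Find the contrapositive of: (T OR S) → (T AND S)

Contrapositive: NOT (T AND S) → NOT (T OR S)
Note: A statement and its contrapositive are logically equivalent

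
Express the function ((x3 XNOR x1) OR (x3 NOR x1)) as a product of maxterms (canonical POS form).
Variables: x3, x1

ΠM(1, 2) = (x3 OR NOT x1) AND (NOT x3 OR x1)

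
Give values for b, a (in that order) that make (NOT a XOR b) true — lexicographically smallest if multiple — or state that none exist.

b=0, a=0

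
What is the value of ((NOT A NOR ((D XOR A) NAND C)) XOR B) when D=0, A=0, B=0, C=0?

Substituting: ((NOT 0 NOR ((0 XOR 0) NAND 0)) XOR 0)
= 0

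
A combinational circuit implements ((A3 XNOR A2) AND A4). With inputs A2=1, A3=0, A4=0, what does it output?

Substituting: ((0 XNOR 1) AND 0)
= 0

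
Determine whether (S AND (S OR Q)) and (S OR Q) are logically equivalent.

No. Counterexample: with S=0, Q=1, Expression 1 = 0 but Expression 2 = 1.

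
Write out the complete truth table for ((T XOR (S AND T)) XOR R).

S | T | R | Output
------------------
0 | 0 | 0 | 0
0 | 0 | 1 | 1
0 | 1 | 0 | 1
0 | 1 | 1 | 0
1 | 0 | 0 | 0
1 | 0 | 1 | 1
1 | 1 | 0 | 0
1 | 1 | 1 | 1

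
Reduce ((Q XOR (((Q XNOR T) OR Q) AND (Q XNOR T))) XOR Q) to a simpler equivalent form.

By XOR self-cancellation ((E XOR v) XOR v = E) then absorption (E AND (E OR v) = E):
= (Q XNOR T)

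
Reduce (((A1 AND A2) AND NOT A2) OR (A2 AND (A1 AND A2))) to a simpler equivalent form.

By distribution ((E AND v) OR (E AND NOT v) = E):
= (A1 AND A2)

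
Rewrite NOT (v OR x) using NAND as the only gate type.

(((v NAND v) NAND (x NAND x)) NAND ((v NAND v) NAND (x NAND x)))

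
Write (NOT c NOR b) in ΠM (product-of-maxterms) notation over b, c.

ΠM(0, 2, 3) = (b OR c) AND (NOT b OR c) AND (NOT b OR NOT c)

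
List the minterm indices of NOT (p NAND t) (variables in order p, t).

Σm(3) = (p AND t)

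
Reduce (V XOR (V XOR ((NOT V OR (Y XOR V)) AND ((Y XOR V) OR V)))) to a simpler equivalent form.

By XOR self-cancellation ((E XOR v) XOR v = E) then distribution ((E OR v) AND (E OR NOT v) = E):
= (Y XOR V)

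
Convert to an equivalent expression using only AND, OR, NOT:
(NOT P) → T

P OR T
(Implication elimination: A → B = NOT A OR B)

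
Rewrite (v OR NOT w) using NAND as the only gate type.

((v NAND v) NAND ((w NAND w) NAND (w NAND w)))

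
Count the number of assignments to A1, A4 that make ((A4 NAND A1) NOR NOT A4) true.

Satisfying assignments: (1,1)
Count: 1 out of 4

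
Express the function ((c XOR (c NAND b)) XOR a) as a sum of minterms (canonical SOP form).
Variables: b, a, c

Σm(0, 3, 4, 5) = (NOT b AND NOT a AND NOT c) OR (NOT b AND a AND c) OR (b AND NOT a AND NOT c) OR (b AND NOT a AND c)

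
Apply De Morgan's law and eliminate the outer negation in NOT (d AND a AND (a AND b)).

NOT d OR NOT a OR NOT (a AND b)
De Morgan's: NOT(AND of terms) = OR of negations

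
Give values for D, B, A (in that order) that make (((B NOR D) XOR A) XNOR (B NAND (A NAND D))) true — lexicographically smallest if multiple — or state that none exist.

D=0, B=0, A=0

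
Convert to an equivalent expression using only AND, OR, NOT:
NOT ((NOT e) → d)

(NOT e) AND NOT d
(Negated implication: NOT(A → B) = A AND NOT B)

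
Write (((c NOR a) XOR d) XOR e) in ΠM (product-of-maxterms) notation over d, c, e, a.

ΠM(1, 2, 4, 5, 8, 11, 14, 15) = (d OR c OR e OR NOT a) AND (d OR c OR NOT e OR a) AND (d OR NOT c OR e OR a) AND (d OR NOT c OR e OR NOT a) AND (NOT d OR c OR e OR a) AND (NOT d OR c OR NOT e OR NOT a) AND (NOT d OR NOT c OR NOT e OR a) AND (NOT d OR NOT c OR NOT e OR NOT a)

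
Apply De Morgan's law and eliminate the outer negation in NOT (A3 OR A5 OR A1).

NOT A3 AND NOT A5 AND NOT A1
De Morgan's: NOT(OR of terms) = AND of negations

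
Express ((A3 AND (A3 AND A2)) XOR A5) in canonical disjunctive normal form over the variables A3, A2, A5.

(NOT A3 AND NOT A2 AND A5) OR (NOT A3 AND A2 AND A5) OR (A3 AND NOT A2 AND A5) OR (A3 AND A2 AND NOT A5)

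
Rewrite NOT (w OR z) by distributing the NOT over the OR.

NOT w AND NOT z
De Morgan's: NOT(OR of terms) = AND of negations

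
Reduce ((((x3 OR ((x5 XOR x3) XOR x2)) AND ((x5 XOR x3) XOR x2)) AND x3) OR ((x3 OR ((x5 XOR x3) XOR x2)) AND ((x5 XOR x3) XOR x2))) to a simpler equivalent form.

By absorption (E OR (E AND v) = E) then absorption (E AND (E OR v) = E):
= ((x5 XOR x3) XOR x2)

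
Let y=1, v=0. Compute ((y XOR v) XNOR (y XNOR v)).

Substituting: ((1 XOR 0) XNOR (1 XNOR 0))
= 0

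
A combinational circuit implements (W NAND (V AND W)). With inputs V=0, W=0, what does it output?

Substituting: (0 NAND (0 AND 0))
= 1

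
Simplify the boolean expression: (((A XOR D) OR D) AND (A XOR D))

By absorption (E AND (E OR v) = E):
= (A XOR D)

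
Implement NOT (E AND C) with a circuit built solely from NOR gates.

(((E NOR E) NOR (C NOR C)) NOR ((E NOR E) NOR (C NOR C)))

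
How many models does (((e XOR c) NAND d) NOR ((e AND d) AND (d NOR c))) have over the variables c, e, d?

Satisfying assignments: (0,1,1), (1,0,1)
Count: 2 out of 8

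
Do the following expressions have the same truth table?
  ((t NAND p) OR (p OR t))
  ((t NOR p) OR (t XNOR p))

No. Counterexample: with p=0, t=1, Expression 1 = 1 but Expression 2 = 0.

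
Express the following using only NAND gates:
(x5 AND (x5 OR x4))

((x5 NAND ((x5 NAND x5) NAND (x4 NAND x4))) NAND (x5 NAND ((x5 NAND x5) NAND (x4 NAND x4))))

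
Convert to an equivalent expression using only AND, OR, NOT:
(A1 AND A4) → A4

NOT (A1 AND A4) OR A4
(Implication elimination: A → B = NOT A OR B)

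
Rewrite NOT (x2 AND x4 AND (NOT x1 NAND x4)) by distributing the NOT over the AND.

NOT x2 OR NOT x4 OR NOT (NOT x1 NAND x4)
De Morgan's: NOT(AND of terms) = OR of negations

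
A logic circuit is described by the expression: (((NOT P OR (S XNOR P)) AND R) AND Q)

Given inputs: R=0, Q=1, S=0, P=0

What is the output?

Substituting: (((NOT 0 OR (0 XNOR 0)) AND 0) AND 1)
= 0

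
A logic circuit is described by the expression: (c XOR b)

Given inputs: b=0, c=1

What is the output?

Substituting: (1 XOR 0)
= 1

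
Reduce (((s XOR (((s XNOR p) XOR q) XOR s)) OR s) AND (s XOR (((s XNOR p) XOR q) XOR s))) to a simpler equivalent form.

By absorption (E AND (E OR v) = E) then XOR self-cancellation ((E XOR v) XOR v = E):
= ((s XNOR p) XOR q)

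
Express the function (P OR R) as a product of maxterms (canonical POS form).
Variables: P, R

ΠM(0) = (P OR R)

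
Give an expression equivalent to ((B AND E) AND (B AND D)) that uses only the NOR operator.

((((B NOR B) NOR (E NOR E)) NOR ((B NOR B) NOR (E NOR E))) NOR (((B NOR B) NOR (D NOR D)) NOR ((B NOR B) NOR (D NOR D))))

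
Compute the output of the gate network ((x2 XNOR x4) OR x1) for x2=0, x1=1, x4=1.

Substituting: ((0 XNOR 1) OR 1)
= 1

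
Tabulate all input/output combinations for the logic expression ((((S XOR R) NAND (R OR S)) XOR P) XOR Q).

S | P | Q | R | Output
----------------------
0 | 0 | 0 | 0 | 1
0 | 0 | 0 | 1 | 0
0 | 0 | 1 | 0 | 0
0 | 0 | 1 | 1 | 1
0 | 1 | 0 | 0 | 0
0 | 1 | 0 | 1 | 1
0 | 1 | 1 | 0 | 1
0 | 1 | 1 | 1 | 0
1 | 0 | 0 | 0 | 0
1 | 0 | 0 | 1 | 1
1 | 0 | 1 | 0 | 1
1 | 0 | 1 | 1 | 0
1 | 1 | 0 | 0 | 1
1 | 1 | 0 | 1 | 0
1 | 1 | 1 | 0 | 0
1 | 1 | 1 | 1 | 1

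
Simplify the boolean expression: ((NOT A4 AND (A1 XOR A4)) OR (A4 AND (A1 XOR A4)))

By distribution ((E AND v) OR (E AND NOT v) = E):
= (A1 XOR A4)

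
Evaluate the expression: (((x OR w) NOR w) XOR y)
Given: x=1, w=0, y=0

Substituting: (((1 OR 0) NOR 0) XOR 0)
= 0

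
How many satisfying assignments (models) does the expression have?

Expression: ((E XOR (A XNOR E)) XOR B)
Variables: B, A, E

Satisfying assignments: (0,0,0), (0,0,1), (1,1,0), (1,1,1)
Count: 4 out of 8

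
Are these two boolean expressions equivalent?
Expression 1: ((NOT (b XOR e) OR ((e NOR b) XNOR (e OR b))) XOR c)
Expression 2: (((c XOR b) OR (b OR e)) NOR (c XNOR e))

No. Counterexample: with b=0, e=0, c=0, Expression 1 = 1 but Expression 2 = 0.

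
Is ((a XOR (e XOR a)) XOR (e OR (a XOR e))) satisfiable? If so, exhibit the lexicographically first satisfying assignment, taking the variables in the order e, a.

e=0, a=1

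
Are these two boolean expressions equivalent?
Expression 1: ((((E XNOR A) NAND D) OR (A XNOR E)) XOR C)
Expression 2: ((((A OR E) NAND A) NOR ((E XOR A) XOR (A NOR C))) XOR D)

No. Counterexample: with A=0, E=0, D=0, C=0, Expression 1 = 1 but Expression 2 = 0.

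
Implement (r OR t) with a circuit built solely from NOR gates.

((r NOR t) NOR (r NOR t))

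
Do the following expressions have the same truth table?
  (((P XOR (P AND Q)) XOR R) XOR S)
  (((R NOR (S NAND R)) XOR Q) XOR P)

No. Counterexample: with Q=0, R=0, S=1, P=0, Expression 1 = 1 but Expression 2 = 0.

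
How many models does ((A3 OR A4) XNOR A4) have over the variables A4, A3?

Satisfying assignments: (0,0), (1,0), (1,1)
Count: 3 out of 4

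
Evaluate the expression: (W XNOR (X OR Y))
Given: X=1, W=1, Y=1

Substituting: (1 XNOR (1 OR 1))
= 1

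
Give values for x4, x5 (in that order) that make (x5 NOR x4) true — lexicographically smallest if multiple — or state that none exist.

x4=0, x5=0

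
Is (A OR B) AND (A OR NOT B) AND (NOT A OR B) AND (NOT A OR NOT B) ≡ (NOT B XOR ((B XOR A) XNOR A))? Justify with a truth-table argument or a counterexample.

Yes, they are equivalent — the two output columns agree on all 4 assignments:
A | B | Expression 1 | Expression 2
-----------------------------------
0 | 0 | 0 | 0
0 | 1 | 0 | 0
1 | 0 | 0 | 0
1 | 1 | 0 | 0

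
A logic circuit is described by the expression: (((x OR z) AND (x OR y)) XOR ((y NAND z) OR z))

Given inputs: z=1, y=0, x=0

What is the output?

Substituting: (((0 OR 1) AND (0 OR 0)) XOR ((0 NAND 1) OR 1))
= 1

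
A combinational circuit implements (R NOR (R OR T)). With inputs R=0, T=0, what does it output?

Substituting: (0 NOR (0 OR 0))
= 1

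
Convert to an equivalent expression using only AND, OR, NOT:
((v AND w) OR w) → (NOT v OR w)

NOT ((v AND w) OR w) OR (NOT v OR w)
(Implication elimination: A → B = NOT A OR B)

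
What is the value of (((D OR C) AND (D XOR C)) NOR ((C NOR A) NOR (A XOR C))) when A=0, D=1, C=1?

Substituting: (((1 OR 1) AND (1 XOR 1)) NOR ((1 NOR 0) NOR (0 XOR 1)))
= 1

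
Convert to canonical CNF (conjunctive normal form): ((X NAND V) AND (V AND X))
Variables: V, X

(V OR X) AND (V OR NOT X) AND (NOT V OR X) AND (NOT V OR NOT X)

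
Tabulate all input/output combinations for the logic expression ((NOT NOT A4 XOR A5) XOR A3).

A5 | A4 | A3 | Output
---------------------
0 | 0 | 0 | 0
0 | 0 | 1 | 1
0 | 1 | 0 | 1
0 | 1 | 1 | 0
1 | 0 | 0 | 1
1 | 0 | 1 | 0
1 | 1 | 0 | 0
1 | 1 | 1 | 1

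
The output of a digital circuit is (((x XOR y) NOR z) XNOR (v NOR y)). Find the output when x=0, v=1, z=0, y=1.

Substituting: (((0 XOR 1) NOR 0) XNOR (1 NOR 1))
= 1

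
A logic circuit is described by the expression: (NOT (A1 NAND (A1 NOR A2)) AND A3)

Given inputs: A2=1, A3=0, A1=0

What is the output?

Substituting: (NOT (0 NAND (0 NOR 1)) AND 0)
= 0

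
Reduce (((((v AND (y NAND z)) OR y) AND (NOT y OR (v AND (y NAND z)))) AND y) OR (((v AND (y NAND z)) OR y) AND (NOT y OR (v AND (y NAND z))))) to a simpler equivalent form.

By absorption (E OR (E AND v) = E) then distribution ((E OR v) AND (E OR NOT v) = E):
= (v AND (y NAND z))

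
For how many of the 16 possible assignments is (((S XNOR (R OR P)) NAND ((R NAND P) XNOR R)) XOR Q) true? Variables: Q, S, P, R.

Satisfying assignments: (0,0,0,0), (0,0,0,1), (0,0,1,0), (0,0,1,1), (0,1,0,0), (0,1,1,0), (0,1,1,1), (1,1,0,1)
Count: 8 out of 16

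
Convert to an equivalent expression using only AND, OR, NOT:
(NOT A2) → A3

A2 OR A3
(Implication elimination: A → B = NOT A OR B)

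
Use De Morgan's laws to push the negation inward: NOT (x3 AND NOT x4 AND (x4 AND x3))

NOT x3 OR x4 OR NOT (x4 AND x3)
De Morgan's: NOT(AND of terms) = OR of negations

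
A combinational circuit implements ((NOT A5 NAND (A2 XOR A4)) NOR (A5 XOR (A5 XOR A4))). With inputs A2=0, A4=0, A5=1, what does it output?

Substituting: ((NOT 1 NAND (0 XOR 0)) NOR (1 XOR (1 XOR 0)))
= 0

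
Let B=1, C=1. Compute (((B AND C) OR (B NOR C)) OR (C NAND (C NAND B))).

Substituting: (((1 AND 1) OR (1 NOR 1)) OR (1 NAND (1 NAND 1)))
= 1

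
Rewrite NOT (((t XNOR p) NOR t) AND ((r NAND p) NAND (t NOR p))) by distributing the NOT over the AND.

NOT ((t XNOR p) NOR t) OR NOT ((r NAND p) NAND (t NOR p))
De Morgan's: NOT(AND of terms) = OR of negations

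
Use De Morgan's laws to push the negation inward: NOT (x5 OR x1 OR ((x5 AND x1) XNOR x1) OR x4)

NOT x5 AND NOT x1 AND NOT ((x5 AND x1) XNOR x1) AND NOT x4
De Morgan's: NOT(OR of terms) = AND of negations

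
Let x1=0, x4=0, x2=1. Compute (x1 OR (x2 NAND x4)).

Substituting: (0 OR (1 NAND 0))
= 1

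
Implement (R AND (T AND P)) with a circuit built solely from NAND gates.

((R NAND ((T NAND P) NAND (T NAND P))) NAND (R NAND ((T NAND P) NAND (T NAND P))))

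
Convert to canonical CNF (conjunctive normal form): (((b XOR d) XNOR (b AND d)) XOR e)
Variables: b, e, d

(b OR e OR NOT d) AND (b OR NOT e OR d) AND (NOT b OR e OR d) AND (NOT b OR e OR NOT d)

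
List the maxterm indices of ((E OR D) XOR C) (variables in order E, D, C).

ΠM(0, 3, 5, 7) = (E OR D OR C) AND (E OR NOT D OR NOT C) AND (NOT E OR D OR NOT C) AND (NOT E OR NOT D OR NOT C)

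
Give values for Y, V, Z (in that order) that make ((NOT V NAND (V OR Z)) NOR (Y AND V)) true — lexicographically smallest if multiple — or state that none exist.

Y=0, V=0, Z=1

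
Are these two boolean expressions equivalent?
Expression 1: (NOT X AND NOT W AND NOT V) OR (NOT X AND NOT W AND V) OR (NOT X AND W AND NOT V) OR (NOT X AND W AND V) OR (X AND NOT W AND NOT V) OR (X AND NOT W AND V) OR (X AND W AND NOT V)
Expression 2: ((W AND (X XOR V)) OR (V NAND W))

Yes, they are equivalent — the two output columns agree on all 8 assignments:
X | W | V | Expression 1 | Expression 2
---------------------------------------
0 | 0 | 0 | 1 | 1
0 | 0 | 1 | 1 | 1
0 | 1 | 0 | 1 | 1
0 | 1 | 1 | 1 | 1
1 | 0 | 0 | 1 | 1
1 | 0 | 1 | 1 | 1
1 | 1 | 0 | 1 | 1
1 | 1 | 1 | 0 | 0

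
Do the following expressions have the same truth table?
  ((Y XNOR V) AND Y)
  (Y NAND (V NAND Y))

No. Counterexample: with V=0, Y=0, Expression 1 = 0 but Expression 2 = 1.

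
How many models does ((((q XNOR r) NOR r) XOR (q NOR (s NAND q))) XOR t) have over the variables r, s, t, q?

Satisfying assignments: (0,0,0,1), (0,0,1,0), (0,1,0,1), (0,1,1,0), (1,0,1,0), (1,0,1,1), (1,1,1,0), (1,1,1,1)
Count: 8 out of 16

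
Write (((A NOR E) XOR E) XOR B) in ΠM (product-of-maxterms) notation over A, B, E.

ΠM(2, 3, 4, 7) = (A OR NOT B OR E) AND (A OR NOT B OR NOT E) AND (NOT A OR B OR E) AND (NOT A OR NOT B OR NOT E)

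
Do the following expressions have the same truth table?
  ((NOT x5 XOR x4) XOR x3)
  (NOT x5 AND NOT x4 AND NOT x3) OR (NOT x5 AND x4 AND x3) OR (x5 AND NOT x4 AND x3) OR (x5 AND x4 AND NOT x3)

Yes, they are equivalent — the two output columns agree on all 8 assignments:
x5 | x4 | x3 | Expression 1 | Expression 2
------------------------------------------
0 | 0 | 0 | 1 | 1
0 | 0 | 1 | 0 | 0
0 | 1 | 0 | 0 | 0
0 | 1 | 1 | 1 | 1
1 | 0 | 0 | 0 | 0
1 | 0 | 1 | 1 | 1
1 | 1 | 0 | 1 | 1
1 | 1 | 1 | 0 | 0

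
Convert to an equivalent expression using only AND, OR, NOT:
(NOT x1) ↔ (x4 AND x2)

((NOT x1) AND (x4 AND x2)) OR (x1 AND NOT (x4 AND x2))
(Biconditional = both true or both false)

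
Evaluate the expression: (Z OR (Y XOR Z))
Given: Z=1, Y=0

Substituting: (1 OR (0 XOR 1))
= 1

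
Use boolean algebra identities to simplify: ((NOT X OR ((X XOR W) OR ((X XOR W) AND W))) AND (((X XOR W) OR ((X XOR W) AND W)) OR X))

By distribution ((E OR v) AND (E OR NOT v) = E) then absorption (E OR (E AND v) = E):
= (X XOR W)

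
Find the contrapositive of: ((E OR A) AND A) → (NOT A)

Contrapositive: A → NOT ((E OR A) AND A)
Note: A statement and its contrapositive are logically equivalent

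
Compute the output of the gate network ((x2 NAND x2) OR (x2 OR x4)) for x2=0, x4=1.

Substituting: ((0 NAND 0) OR (0 OR 1))
= 1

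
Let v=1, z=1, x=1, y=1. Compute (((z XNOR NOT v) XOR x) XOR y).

Substituting: (((1 XNOR NOT 1) XOR 1) XOR 1)
= 0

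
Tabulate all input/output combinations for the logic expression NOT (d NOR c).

d | c | Output
--------------
0 | 0 | 0
0 | 1 | 1
1 | 0 | 1
1 | 1 | 1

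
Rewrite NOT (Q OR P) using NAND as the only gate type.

(((Q NAND Q) NAND (P NAND P)) NAND ((Q NAND Q) NAND (P NAND P)))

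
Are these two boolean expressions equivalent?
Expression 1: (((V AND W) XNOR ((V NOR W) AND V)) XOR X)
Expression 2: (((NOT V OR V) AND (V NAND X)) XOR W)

No. Counterexample: with W=0, V=0, X=1, Expression 1 = 0 but Expression 2 = 1.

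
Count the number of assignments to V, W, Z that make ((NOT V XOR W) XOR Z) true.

Satisfying assignments: (0,0,0), (0,1,1), (1,0,1), (1,1,0)
Count: 4 out of 8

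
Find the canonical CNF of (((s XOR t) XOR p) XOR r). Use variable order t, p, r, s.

(t OR p OR r OR s) AND (t OR p OR NOT r OR NOT s) AND (t OR NOT p OR r OR NOT s) AND (t OR NOT p OR NOT r OR s) AND (NOT t OR p OR r OR NOT s) AND (NOT t OR p OR NOT r OR s) AND (NOT t OR NOT p OR r OR s) AND (NOT t OR NOT p OR NOT r OR NOT s)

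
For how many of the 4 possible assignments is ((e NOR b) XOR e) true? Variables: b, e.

Satisfying assignments: (0,0), (0,1), (1,1)
Count: 3 out of 4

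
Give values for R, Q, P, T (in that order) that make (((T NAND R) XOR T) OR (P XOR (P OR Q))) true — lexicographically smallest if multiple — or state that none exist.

R=0, Q=0, P=0, T=0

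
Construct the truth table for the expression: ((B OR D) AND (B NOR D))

D | B | Output
--------------
0 | 0 | 0
0 | 1 | 0
1 | 0 | 0
1 | 1 | 0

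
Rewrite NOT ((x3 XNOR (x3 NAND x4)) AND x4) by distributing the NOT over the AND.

NOT (x3 XNOR (x3 NAND x4)) OR NOT x4
De Morgan's: NOT(AND of terms) = OR of negations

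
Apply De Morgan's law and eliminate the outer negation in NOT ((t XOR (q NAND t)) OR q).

NOT (t XOR (q NAND t)) AND NOT q
De Morgan's: NOT(OR of terms) = AND of negations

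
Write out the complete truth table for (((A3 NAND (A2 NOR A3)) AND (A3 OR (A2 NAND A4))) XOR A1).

A2 | A1 | A3 | A4 | Output
--------------------------
0 | 0 | 0 | 0 | 1
0 | 0 | 0 | 1 | 1
0 | 0 | 1 | 0 | 1
0 | 0 | 1 | 1 | 1
0 | 1 | 0 | 0 | 0
0 | 1 | 0 | 1 | 0
0 | 1 | 1 | 0 | 0
0 | 1 | 1 | 1 | 0
1 | 0 | 0 | 0 | 1
1 | 0 | 0 | 1 | 0
1 | 0 | 1 | 0 | 1
1 | 0 | 1 | 1 | 1
1 | 1 | 0 | 0 | 0
1 | 1 | 0 | 1 | 1
1 | 1 | 1 | 0 | 0
1 | 1 | 1 | 1 | 0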